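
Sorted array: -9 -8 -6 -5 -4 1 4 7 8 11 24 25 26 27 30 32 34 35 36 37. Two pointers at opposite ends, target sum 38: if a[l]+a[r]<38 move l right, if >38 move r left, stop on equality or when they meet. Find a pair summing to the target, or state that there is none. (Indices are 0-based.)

l=0 r=19: -9+37=28 <38, l++
l=1 r=19: -8+37=29 <38, l++
l=2 r=19: -6+37=31 <38, l++
l=3 r=19: -5+37=32 <38, l++
l=4 r=19: -4+37=33 <38, l++
l=5 r=19: 1+37=38, found

(1, 37)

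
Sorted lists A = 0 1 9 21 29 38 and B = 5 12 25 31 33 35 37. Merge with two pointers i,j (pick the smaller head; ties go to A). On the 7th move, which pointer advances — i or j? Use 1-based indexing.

i=1 j=1: A[i]=0<=B[j]=5 take 0, i++
i=2 j=1: A[i]=1<=B[j]=5 take 1, i++
i=3 j=1: A[i]=9>B[j]=5 take 5, j++
i=3 j=2: A[i]=9<=B[j]=12 take 9, i++
i=4 j=2: A[i]=21>B[j]=12 take 12, j++
i=4 j=3: A[i]=21<=B[j]=25 take 21, i++
i=5 j=3: A[i]=29>B[j]=25 take 25, j++

j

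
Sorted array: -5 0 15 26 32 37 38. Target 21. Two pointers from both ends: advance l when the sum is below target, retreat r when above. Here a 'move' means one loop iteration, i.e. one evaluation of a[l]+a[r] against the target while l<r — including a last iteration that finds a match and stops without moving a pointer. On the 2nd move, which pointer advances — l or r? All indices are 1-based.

r

l=1 r=7: -5+38=33 >21, r--
l=1 r=6: -5+37=32 >21, r--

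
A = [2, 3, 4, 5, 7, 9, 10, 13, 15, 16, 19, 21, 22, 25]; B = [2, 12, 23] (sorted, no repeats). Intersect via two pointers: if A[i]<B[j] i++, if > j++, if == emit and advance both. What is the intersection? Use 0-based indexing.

[i=0,j=0] 2==2 emit → i++,j++
[i=1,j=1] 3<12 → i++
[i=2,j=1] 4<12 → i++
[i=3,j=1] 5<12 → i++
[i=4,j=1] 7<12 → i++
[i=5,j=1] 9<12 → i++
[i=6,j=1] 10<12 → i++
[i=7,j=1] 13>12 → j++
[i=7,j=2] 13<23 → i++
[i=8,j=2] 15<23 → i++
[i=9,j=2] 16<23 → i++
[i=10,j=2] 19<23 → i++
[i=11,j=2] 21<23 → i++
[i=12,j=2] 22<23 → i++
[i=13,j=2] 25>23 → j++

intersection = [2]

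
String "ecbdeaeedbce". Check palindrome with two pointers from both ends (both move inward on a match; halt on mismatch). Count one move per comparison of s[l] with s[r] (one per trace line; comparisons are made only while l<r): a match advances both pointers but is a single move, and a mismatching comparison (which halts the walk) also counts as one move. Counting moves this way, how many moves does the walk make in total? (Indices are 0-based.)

[0,11] 'e'=='e' → l++,r--
[1,10] 'c'=='c' → l++,r--
[2,9] 'b'=='b' → l++,r--
[3,8] 'd'=='d' → l++,r--
[4,7] 'e'=='e' → l++,r--
[5,6] 'a'!='e' → stop

6 moves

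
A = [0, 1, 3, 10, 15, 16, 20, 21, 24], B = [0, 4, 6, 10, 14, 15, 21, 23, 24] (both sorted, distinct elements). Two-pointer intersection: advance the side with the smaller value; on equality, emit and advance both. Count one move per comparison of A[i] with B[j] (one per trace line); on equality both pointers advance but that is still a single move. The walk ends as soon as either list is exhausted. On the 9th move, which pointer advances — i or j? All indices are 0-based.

i

[i=0,j=0] 0==0 emit → i++,j++
[i=1,j=1] 1<4 → i++
[i=2,j=1] 3<4 → i++
[i=3,j=1] 10>4 → j++
[i=3,j=2] 10>6 → j++
[i=3,j=3] 10==10 emit → i++,j++
[i=4,j=4] 15>14 → j++
[i=4,j=5] 15==15 emit → i++,j++
[i=5,j=6] 16<21 → i++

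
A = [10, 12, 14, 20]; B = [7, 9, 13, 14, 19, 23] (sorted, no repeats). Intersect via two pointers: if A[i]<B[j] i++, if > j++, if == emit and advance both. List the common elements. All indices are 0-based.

intersection = [14]

i=0 j=0: 10>7, j++
i=0 j=1: 10>9, j++
i=0 j=2: 10<13, i++
i=1 j=2: 12<13, i++
i=2 j=2: 14>13, j++
i=2 j=3: 14==14 emit, i++,j++
i=3 j=4: 20>19, j++
i=3 j=5: 20<23, i++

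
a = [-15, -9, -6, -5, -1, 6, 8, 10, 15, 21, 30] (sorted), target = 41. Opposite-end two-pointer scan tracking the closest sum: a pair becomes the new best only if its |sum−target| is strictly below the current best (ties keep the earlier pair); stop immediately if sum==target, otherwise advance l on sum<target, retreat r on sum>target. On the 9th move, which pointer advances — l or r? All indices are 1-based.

l=1 r=11: -15+30=15 d=26 *, l++
l=2 r=11: -9+30=21 d=20 *, l++
l=3 r=11: -6+30=24 d=17 *, l++
l=4 r=11: -5+30=25 d=16 *, l++
l=5 r=11: -1+30=29 d=12 *, l++
l=6 r=11: 6+30=36 d=5 *, l++
l=7 r=11: 8+30=38 d=3 *, l++
l=8 r=11: 10+30=40 d=1 *, l++
l=9 r=11: 15+30=45 d=4, r--

r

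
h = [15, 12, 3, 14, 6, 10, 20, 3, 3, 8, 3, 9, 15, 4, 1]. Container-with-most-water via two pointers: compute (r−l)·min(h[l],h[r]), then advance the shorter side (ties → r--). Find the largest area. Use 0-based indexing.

max area = 180

l=0 r=14: min(15,1)*14=14 best=14 *, r--
l=0 r=13: min(15,4)*13=52 best=52 *, r--
l=0 r=12: min(15,15)*12=180 best=180 *, r--
l=0 r=11: min(15,9)*11=99 best=180, r--
l=0 r=10: min(15,3)*10=30 best=180, r--
l=0 r=9: min(15,8)*9=72 best=180, r--
l=0 r=8: min(15,3)*8=24 best=180, r--
l=0 r=7: min(15,3)*7=21 best=180, r--
l=0 r=6: min(15,20)*6=90 best=180, l++
l=1 r=6: min(12,20)*5=60 best=180, l++
l=2 r=6: min(3,20)*4=12 best=180, l++
l=3 r=6: min(14,20)*3=42 best=180, l++
l=4 r=6: min(6,20)*2=12 best=180, l++
l=5 r=6: min(10,20)*1=10 best=180, l++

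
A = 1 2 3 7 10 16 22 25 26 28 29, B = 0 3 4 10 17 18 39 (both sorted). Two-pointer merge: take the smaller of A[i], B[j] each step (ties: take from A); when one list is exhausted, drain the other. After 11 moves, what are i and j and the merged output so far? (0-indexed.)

i=6, j=5, merged so far=[0, 1, 2, 3, 3, 4, 7, 10, 10, 16, 17]

i=0 j=0: A[i]=1>B[j]=0 take 0, j++
i=0 j=1: A[i]=1<=B[j]=3 take 1, i++
i=1 j=1: A[i]=2<=B[j]=3 take 2, i++
i=2 j=1: A[i]=3<=B[j]=3 take 3, i++
i=3 j=1: A[i]=7>B[j]=3 take 3, j++
i=3 j=2: A[i]=7>B[j]=4 take 4, j++
i=3 j=3: A[i]=7<=B[j]=10 take 7, i++
i=4 j=3: A[i]=10<=B[j]=10 take 10, i++
i=5 j=3: A[i]=16>B[j]=10 take 10, j++
i=5 j=4: A[i]=16<=B[j]=17 take 16, i++
i=6 j=4: A[i]=22>B[j]=17 take 17, j++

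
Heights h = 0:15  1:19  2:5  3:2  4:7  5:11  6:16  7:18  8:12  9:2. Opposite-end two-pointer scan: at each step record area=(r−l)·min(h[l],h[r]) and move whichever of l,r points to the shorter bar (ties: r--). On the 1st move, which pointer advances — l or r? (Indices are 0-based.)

r

l=0 r=9: min(15,2)*9=18 best=18 *, r--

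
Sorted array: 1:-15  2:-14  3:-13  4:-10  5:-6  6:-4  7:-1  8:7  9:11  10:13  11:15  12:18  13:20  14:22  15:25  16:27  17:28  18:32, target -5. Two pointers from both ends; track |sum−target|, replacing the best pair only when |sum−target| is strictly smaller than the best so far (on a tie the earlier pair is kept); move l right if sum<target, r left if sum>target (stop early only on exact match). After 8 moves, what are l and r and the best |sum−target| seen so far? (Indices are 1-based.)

l=1, r=10, best |Δ|=5

[1,18] -15+32=17 d=22 * → r--
[1,17] -15+28=13 d=18 * → r--
[1,16] -15+27=12 d=17 * → r--
[1,15] -15+25=10 d=15 * → r--
[1,14] -15+22=7 d=12 * → r--
[1,13] -15+20=5 d=10 * → r--
[1,12] -15+18=3 d=8 * → r--
[1,11] -15+15=0 d=5 * → r--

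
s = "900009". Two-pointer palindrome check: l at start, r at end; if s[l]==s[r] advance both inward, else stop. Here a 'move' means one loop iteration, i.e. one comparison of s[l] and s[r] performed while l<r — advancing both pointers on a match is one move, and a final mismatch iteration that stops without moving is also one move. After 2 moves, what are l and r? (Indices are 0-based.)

l=0 r=5: '9'=='9', l++,r--
l=1 r=4: '0'=='0', l++,r--

l=2, r=3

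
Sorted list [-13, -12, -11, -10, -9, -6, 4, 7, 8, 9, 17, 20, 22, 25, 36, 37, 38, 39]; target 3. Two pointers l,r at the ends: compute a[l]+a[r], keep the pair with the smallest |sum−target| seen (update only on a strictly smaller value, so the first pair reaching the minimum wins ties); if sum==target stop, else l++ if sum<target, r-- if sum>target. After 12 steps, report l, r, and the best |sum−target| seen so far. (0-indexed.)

[0,17] -13+39=26 d=23 * → r--
[0,16] -13+38=25 d=22 * → r--
[0,15] -13+37=24 d=21 * → r--
[0,14] -13+36=23 d=20 * → r--
[0,13] -13+25=12 d=9 * → r--
[0,12] -13+22=9 d=6 * → r--
[0,11] -13+20=7 d=4 * → r--
[0,10] -13+17=4 d=1 * → r--
[0,9] -13+9=-4 d=7 → l++
[1,9] -12+9=-3 d=6 → l++
[2,9] -11+9=-2 d=5 → l++
[3,9] -10+9=-1 d=4 → l++

l=4, r=9, best |Δ|=1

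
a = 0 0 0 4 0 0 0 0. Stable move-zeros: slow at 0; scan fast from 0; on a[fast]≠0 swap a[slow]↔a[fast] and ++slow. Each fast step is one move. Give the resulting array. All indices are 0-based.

[4, 0, 0, 0, 0, 0, 0, 0]

slow=0 fast=0: a[fast]=0, fast++
slow=0 fast=1: a[fast]=0, fast++
slow=0 fast=2: a[fast]=0, fast++
slow=0 fast=3: a[fast]=4≠0 swap→a[0]=4, slow++,fast++
slow=1 fast=4: a[fast]=0, fast++
slow=1 fast=5: a[fast]=0, fast++
slow=1 fast=6: a[fast]=0, fast++
slow=1 fast=7: a[fast]=0, fast++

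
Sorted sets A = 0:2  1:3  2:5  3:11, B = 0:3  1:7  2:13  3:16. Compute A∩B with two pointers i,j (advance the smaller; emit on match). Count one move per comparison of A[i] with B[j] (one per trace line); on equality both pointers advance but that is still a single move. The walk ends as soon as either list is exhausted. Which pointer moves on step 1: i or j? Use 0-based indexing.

[i=0,j=0] 2<3 → i++

i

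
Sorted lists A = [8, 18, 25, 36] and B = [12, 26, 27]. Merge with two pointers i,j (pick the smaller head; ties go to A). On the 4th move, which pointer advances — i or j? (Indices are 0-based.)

i=0 j=0: A[i]=8<=B[j]=12 take 8, i++
i=1 j=0: A[i]=18>B[j]=12 take 12, j++
i=1 j=1: A[i]=18<=B[j]=26 take 18, i++
i=2 j=1: A[i]=25<=B[j]=26 take 25, i++

i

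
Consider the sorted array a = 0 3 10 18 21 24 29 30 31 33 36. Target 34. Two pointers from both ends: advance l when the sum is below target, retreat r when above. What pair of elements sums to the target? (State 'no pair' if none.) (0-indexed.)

[0,10] 0+36=36 >34 → r--
[0,9] 0+33=33 <34 → l++
[1,9] 3+33=36 >34 → r--
[1,8] 3+31=34 → found

(3, 31)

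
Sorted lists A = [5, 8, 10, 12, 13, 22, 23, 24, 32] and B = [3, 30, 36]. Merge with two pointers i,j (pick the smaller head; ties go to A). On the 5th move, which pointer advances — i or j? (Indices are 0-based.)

i

[i=0,j=0] A[i]=5>B[j]=3 take 3 → j++
[i=0,j=1] A[i]=5<=B[j]=30 take 5 → i++
[i=1,j=1] A[i]=8<=B[j]=30 take 8 → i++
[i=2,j=1] A[i]=10<=B[j]=30 take 10 → i++
[i=3,j=1] A[i]=12<=B[j]=30 take 12 → i++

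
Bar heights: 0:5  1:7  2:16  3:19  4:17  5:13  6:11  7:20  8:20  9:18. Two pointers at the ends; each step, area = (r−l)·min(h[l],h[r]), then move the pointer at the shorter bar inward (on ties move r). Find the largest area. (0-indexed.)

[0,9] min(5,18)*9=45 best=45 * → l++
[1,9] min(7,18)*8=56 best=56 * → l++
[2,9] min(16,18)*7=112 best=112 * → l++
[3,9] min(19,18)*6=108 best=112 → r--
[3,8] min(19,20)*5=95 best=112 → l++
[4,8] min(17,20)*4=68 best=112 → l++
[5,8] min(13,20)*3=39 best=112 → l++
[6,8] min(11,20)*2=22 best=112 → l++
[7,8] min(20,20)*1=20 best=112 → r--

max area = 112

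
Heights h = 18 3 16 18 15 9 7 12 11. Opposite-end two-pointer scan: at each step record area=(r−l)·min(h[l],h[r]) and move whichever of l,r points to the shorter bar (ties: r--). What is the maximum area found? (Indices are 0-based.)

[0,8] min(18,11)*8=88 best=88 * → r--
[0,7] min(18,12)*7=84 best=88 → r--
[0,6] min(18,7)*6=42 best=88 → r--
[0,5] min(18,9)*5=45 best=88 → r--
[0,4] min(18,15)*4=60 best=88 → r--
[0,3] min(18,18)*3=54 best=88 → r--
[0,2] min(18,16)*2=32 best=88 → r--
[0,1] min(18,3)*1=3 best=88 → r--

max area = 88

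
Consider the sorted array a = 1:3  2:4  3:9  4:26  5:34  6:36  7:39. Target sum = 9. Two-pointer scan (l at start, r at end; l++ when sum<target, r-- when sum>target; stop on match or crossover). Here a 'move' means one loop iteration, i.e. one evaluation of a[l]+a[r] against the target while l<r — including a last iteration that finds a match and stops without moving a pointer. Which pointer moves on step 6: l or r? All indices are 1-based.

l=1 r=7: 3+39=42 >9, r--
l=1 r=6: 3+36=39 >9, r--
l=1 r=5: 3+34=37 >9, r--
l=1 r=4: 3+26=29 >9, r--
l=1 r=3: 3+9=12 >9, r--
l=1 r=2: 3+4=7 <9, l++

l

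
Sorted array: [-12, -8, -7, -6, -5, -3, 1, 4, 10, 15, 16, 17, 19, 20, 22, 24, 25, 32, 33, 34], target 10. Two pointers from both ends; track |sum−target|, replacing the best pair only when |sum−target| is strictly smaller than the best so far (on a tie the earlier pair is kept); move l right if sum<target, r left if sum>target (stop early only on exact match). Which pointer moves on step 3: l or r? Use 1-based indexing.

r

[1,20] -12+34=22 d=12 * → r--
[1,19] -12+33=21 d=11 * → r--
[1,18] -12+32=20 d=10 * → r--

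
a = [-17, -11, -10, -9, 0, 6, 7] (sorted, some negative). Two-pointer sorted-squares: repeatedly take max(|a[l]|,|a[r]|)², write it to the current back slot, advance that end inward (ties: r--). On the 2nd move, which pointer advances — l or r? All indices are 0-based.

l

l=0 r=6: |-17|>|7| out[6]=289, l++
l=1 r=6: |-11|>|7| out[5]=121, l++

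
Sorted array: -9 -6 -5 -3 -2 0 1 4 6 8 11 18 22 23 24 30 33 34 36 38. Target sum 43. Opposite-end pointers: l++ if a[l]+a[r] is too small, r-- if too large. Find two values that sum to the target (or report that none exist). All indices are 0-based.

no pair

l=0 r=19: -9+38=29 <43, l++
l=1 r=19: -6+38=32 <43, l++
l=2 r=19: -5+38=33 <43, l++
l=3 r=19: -3+38=35 <43, l++
l=4 r=19: -2+38=36 <43, l++
l=5 r=19: 0+38=38 <43, l++
l=6 r=19: 1+38=39 <43, l++
l=7 r=19: 4+38=42 <43, l++
l=8 r=19: 6+38=44 >43, r--
l=8 r=18: 6+36=42 <43, l++
l=9 r=18: 8+36=44 >43, r--
l=9 r=17: 8+34=42 <43, l++
l=10 r=17: 11+34=45 >43, r--
l=10 r=16: 11+33=44 >43, r--
l=10 r=15: 11+30=41 <43, l++
l=11 r=15: 18+30=48 >43, r--
l=11 r=14: 18+24=42 <43, l++
l=12 r=14: 22+24=46 >43, r--
l=12 r=13: 22+23=45 >43, r--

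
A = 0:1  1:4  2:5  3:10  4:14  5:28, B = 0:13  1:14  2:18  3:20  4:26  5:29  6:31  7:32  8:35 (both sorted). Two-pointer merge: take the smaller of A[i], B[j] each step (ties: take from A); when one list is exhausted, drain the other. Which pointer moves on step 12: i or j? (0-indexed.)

i=0 j=0: A[i]=1<=B[j]=13 take 1, i++
i=1 j=0: A[i]=4<=B[j]=13 take 4, i++
i=2 j=0: A[i]=5<=B[j]=13 take 5, i++
i=3 j=0: A[i]=10<=B[j]=13 take 10, i++
i=4 j=0: A[i]=14>B[j]=13 take 13, j++
i=4 j=1: A[i]=14<=B[j]=14 take 14, i++
i=5 j=1: A[i]=28>B[j]=14 take 14, j++
i=5 j=2: A[i]=28>B[j]=18 take 18, j++
i=5 j=3: A[i]=28>B[j]=20 take 20, j++
i=5 j=4: A[i]=28>B[j]=26 take 26, j++
i=5 j=5: A[i]=28<=B[j]=29 take 28, i++
i=6 j=5: A done, take B[j]=29, j++

j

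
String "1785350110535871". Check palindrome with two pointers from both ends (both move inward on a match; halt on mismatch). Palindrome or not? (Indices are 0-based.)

l=0 r=15: '1'=='1', l++,r--
l=1 r=14: '7'=='7', l++,r--
l=2 r=13: '8'=='8', l++,r--
l=3 r=12: '5'=='5', l++,r--
l=4 r=11: '3'=='3', l++,r--
l=5 r=10: '5'=='5', l++,r--
l=6 r=9: '0'=='0', l++,r--
l=7 r=8: '1'=='1', l++,r--

palindrome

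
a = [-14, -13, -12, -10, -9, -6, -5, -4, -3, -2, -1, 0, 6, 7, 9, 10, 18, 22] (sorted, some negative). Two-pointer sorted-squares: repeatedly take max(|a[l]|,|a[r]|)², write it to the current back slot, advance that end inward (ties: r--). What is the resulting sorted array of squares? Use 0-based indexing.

[0,17] |-14|<=|22| out[17]=484 → r--
[0,16] |-14|<=|18| out[16]=324 → r--
[0,15] |-14|>|10| out[15]=196 → l++
[1,15] |-13|>|10| out[14]=169 → l++
[2,15] |-12|>|10| out[13]=144 → l++
[3,15] |-10|<=|10| out[12]=100 → r--
[3,14] |-10|>|9| out[11]=100 → l++
[4,14] |-9|<=|9| out[10]=81 → r--
[4,13] |-9|>|7| out[9]=81 → l++
[5,13] |-6|<=|7| out[8]=49 → r--
[5,12] |-6|<=|6| out[7]=36 → r--
[5,11] |-6|>|0| out[6]=36 → l++
[6,11] |-5|>|0| out[5]=25 → l++
[7,11] |-4|>|0| out[4]=16 → l++
[8,11] |-3|>|0| out[3]=9 → l++
[9,11] |-2|>|0| out[2]=4 → l++
[10,11] |-1|>|0| out[1]=1 → l++
[11,11] |0|<=|0| out[0]=0 → r--

[0, 1, 4, 9, 16, 25, 36, 36, 49, 81, 81, 100, 100, 144, 169, 196, 324, 484]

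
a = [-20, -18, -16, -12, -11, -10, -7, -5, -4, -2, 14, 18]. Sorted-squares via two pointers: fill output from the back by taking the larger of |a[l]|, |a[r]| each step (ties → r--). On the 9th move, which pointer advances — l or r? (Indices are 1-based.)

l

l=1 r=12: |-20|>|18| out[12]=400, l++
l=2 r=12: |-18|<=|18| out[11]=324, r--
l=2 r=11: |-18|>|14| out[10]=324, l++
l=3 r=11: |-16|>|14| out[9]=256, l++
l=4 r=11: |-12|<=|14| out[8]=196, r--
l=4 r=10: |-12|>|-2| out[7]=144, l++
l=5 r=10: |-11|>|-2| out[6]=121, l++
l=6 r=10: |-10|>|-2| out[5]=100, l++
l=7 r=10: |-7|>|-2| out[4]=49, l++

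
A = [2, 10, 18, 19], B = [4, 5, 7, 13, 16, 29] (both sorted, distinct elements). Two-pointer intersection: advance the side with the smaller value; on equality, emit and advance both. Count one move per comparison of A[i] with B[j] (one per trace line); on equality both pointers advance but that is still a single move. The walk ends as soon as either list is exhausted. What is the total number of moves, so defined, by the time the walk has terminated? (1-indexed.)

9 moves

i=1 j=1: 2<4, i++
i=2 j=1: 10>4, j++
i=2 j=2: 10>5, j++
i=2 j=3: 10>7, j++
i=2 j=4: 10<13, i++
i=3 j=4: 18>13, j++
i=3 j=5: 18>16, j++
i=3 j=6: 18<29, i++
i=4 j=6: 19<29, i++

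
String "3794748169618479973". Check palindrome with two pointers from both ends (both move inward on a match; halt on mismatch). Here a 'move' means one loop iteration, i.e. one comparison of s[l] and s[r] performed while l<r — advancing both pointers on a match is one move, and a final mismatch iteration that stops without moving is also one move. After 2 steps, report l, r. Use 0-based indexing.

[0,18] '3'=='3' → l++,r--
[1,17] '7'=='7' → l++,r--

l=2, r=16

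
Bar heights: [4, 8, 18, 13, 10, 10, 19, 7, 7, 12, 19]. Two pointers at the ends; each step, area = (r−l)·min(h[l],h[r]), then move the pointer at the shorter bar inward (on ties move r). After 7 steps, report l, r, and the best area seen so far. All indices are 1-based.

l=7, r=10, best area=144

l=1 r=11: min(4,19)*10=40 best=40 *, l++
l=2 r=11: min(8,19)*9=72 best=72 *, l++
l=3 r=11: min(18,19)*8=144 best=144 *, l++
l=4 r=11: min(13,19)*7=91 best=144, l++
l=5 r=11: min(10,19)*6=60 best=144, l++
l=6 r=11: min(10,19)*5=50 best=144, l++
l=7 r=11: min(19,19)*4=76 best=144, r--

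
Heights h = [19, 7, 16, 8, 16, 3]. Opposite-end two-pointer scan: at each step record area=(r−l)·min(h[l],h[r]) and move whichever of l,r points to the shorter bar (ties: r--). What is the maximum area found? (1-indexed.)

[1,6] min(19,3)*5=15 best=15 * → r--
[1,5] min(19,16)*4=64 best=64 * → r--
[1,4] min(19,8)*3=24 best=64 → r--
[1,3] min(19,16)*2=32 best=64 → r--
[1,2] min(19,7)*1=7 best=64 → r--

max area = 64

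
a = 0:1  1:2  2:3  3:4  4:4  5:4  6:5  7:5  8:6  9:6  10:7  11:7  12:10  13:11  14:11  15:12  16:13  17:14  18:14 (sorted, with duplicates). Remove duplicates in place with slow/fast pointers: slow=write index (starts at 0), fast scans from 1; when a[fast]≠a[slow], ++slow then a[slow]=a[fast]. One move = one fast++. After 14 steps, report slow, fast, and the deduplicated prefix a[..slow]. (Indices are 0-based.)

(s=0,f=1) a[fast]=2≠a[slow]=1 write a[1]=2 → slow++,fast++
(s=1,f=2) a[fast]=3≠a[slow]=2 write a[2]=3 → slow++,fast++
(s=2,f=3) a[fast]=4≠a[slow]=3 write a[3]=4 → slow++,fast++
(s=3,f=4) a[fast]=4=a[slow] dup → fast++
(s=3,f=5) a[fast]=4=a[slow] dup → fast++
(s=3,f=6) a[fast]=5≠a[slow]=4 write a[4]=5 → slow++,fast++
(s=4,f=7) a[fast]=5=a[slow] dup → fast++
(s=4,f=8) a[fast]=6≠a[slow]=5 write a[5]=6 → slow++,fast++
(s=5,f=9) a[fast]=6=a[slow] dup → fast++
(s=5,f=10) a[fast]=7≠a[slow]=6 write a[6]=7 → slow++,fast++
(s=6,f=11) a[fast]=7=a[slow] dup → fast++
(s=6,f=12) a[fast]=10≠a[slow]=7 write a[7]=10 → slow++,fast++
(s=7,f=13) a[fast]=11≠a[slow]=10 write a[8]=11 → slow++,fast++
(s=8,f=14) a[fast]=11=a[slow] dup → fast++

slow=8, fast=15, prefix=[1, 2, 3, 4, 5, 6, 7, 10, 11]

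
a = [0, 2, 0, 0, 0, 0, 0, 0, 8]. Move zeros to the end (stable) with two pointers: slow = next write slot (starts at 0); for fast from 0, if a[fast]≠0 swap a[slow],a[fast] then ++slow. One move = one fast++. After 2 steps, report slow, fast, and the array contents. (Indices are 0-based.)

slow=1, fast=2, a=[2, 0, 0, 0, 0, 0, 0, 0, 8]

slow=0 fast=0: a[fast]=0, fast++
slow=0 fast=1: a[fast]=2≠0 swap→a[0]=2, slow++,fast++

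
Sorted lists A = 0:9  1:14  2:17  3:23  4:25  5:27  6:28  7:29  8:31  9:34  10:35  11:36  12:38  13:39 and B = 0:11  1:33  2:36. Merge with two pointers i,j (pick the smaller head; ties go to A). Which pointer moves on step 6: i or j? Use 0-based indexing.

i

[i=0,j=0] A[i]=9<=B[j]=11 take 9 → i++
[i=1,j=0] A[i]=14>B[j]=11 take 11 → j++
[i=1,j=1] A[i]=14<=B[j]=33 take 14 → i++
[i=2,j=1] A[i]=17<=B[j]=33 take 17 → i++
[i=3,j=1] A[i]=23<=B[j]=33 take 23 → i++
[i=4,j=1] A[i]=25<=B[j]=33 take 25 → i++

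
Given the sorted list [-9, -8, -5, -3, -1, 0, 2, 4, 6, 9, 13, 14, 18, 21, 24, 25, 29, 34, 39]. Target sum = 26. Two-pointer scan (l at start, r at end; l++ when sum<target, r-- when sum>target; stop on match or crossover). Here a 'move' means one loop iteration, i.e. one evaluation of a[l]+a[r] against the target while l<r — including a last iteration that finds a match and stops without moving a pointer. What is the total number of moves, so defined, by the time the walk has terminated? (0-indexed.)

l=0 r=18: -9+39=30 >26, r--
l=0 r=17: -9+34=25 <26, l++
l=1 r=17: -8+34=26, found

3 moves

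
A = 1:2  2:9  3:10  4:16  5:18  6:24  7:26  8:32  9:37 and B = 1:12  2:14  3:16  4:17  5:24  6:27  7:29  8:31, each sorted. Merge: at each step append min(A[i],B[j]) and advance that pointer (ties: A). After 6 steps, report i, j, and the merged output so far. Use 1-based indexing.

i=5, j=3, merged so far=[2, 9, 10, 12, 14, 16]

i=1 j=1: A[i]=2<=B[j]=12 take 2, i++
i=2 j=1: A[i]=9<=B[j]=12 take 9, i++
i=3 j=1: A[i]=10<=B[j]=12 take 10, i++
i=4 j=1: A[i]=16>B[j]=12 take 12, j++
i=4 j=2: A[i]=16>B[j]=14 take 14, j++
i=4 j=3: A[i]=16<=B[j]=16 take 16, i++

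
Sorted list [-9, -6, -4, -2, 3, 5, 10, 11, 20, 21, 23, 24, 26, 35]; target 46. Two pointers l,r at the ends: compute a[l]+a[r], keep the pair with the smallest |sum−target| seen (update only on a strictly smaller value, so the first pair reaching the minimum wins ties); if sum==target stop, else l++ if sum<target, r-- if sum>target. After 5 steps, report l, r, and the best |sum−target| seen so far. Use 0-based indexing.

l=5, r=13, best |Δ|=8

[0,13] -9+35=26 d=20 * → l++
[1,13] -6+35=29 d=17 * → l++
[2,13] -4+35=31 d=15 * → l++
[3,13] -2+35=33 d=13 * → l++
[4,13] 3+35=38 d=8 * → l++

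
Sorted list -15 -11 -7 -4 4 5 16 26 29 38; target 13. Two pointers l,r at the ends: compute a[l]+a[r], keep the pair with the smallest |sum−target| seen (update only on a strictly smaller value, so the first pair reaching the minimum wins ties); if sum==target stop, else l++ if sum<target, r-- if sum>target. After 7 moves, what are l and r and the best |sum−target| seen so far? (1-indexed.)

l=1 r=10: -15+38=23 d=10 *, r--
l=1 r=9: -15+29=14 d=1 *, r--
l=1 r=8: -15+26=11 d=2, l++
l=2 r=8: -11+26=15 d=2, r--
l=2 r=7: -11+16=5 d=8, l++
l=3 r=7: -7+16=9 d=4, l++
l=4 r=7: -4+16=12 d=1, l++

l=5, r=7, best |Δ|=1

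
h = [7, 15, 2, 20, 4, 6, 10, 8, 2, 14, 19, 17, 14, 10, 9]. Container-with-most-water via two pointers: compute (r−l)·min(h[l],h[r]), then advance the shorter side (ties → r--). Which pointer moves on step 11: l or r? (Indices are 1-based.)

r

l=1 r=15: min(7,9)*14=98 best=98 *, l++
l=2 r=15: min(15,9)*13=117 best=117 *, r--
l=2 r=14: min(15,10)*12=120 best=120 *, r--
l=2 r=13: min(15,14)*11=154 best=154 *, r--
l=2 r=12: min(15,17)*10=150 best=154, l++
l=3 r=12: min(2,17)*9=18 best=154, l++
l=4 r=12: min(20,17)*8=136 best=154, r--
l=4 r=11: min(20,19)*7=133 best=154, r--
l=4 r=10: min(20,14)*6=84 best=154, r--
l=4 r=9: min(20,2)*5=10 best=154, r--
l=4 r=8: min(20,8)*4=32 best=154, r--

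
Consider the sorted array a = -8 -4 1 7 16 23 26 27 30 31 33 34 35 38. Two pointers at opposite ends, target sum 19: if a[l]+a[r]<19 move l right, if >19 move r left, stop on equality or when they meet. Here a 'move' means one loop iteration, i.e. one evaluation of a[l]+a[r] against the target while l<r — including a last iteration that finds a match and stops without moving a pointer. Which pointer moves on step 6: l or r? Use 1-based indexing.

[1,14] -8+38=30 >19 → r--
[1,13] -8+35=27 >19 → r--
[1,12] -8+34=26 >19 → r--
[1,11] -8+33=25 >19 → r--
[1,10] -8+31=23 >19 → r--
[1,9] -8+30=22 >19 → r--

r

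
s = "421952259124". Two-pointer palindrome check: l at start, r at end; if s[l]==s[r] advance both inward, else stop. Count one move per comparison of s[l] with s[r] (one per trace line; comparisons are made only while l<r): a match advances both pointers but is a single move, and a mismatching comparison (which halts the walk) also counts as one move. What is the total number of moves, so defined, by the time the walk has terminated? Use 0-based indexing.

6 moves

l=0 r=11: '4'=='4', l++,r--
l=1 r=10: '2'=='2', l++,r--
l=2 r=9: '1'=='1', l++,r--
l=3 r=8: '9'=='9', l++,r--
l=4 r=7: '5'=='5', l++,r--
l=5 r=6: '2'=='2', l++,r--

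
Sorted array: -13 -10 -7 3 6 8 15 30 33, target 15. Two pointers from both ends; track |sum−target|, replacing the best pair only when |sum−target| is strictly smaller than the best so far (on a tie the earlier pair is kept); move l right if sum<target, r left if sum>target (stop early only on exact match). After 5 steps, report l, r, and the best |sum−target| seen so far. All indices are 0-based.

l=0 r=8: -13+33=20 d=5 *, r--
l=0 r=7: -13+30=17 d=2 *, r--
l=0 r=6: -13+15=2 d=13, l++
l=1 r=6: -10+15=5 d=10, l++
l=2 r=6: -7+15=8 d=7, l++

l=3, r=6, best |Δ|=2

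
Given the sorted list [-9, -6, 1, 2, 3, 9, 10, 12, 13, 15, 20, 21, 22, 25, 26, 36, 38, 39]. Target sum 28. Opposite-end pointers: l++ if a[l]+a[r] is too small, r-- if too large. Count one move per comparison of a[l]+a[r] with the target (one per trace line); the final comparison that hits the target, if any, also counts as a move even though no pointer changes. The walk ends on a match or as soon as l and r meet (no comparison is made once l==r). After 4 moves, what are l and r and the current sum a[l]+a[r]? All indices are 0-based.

[0,17] -9+39=30 >28 → r--
[0,16] -9+38=29 >28 → r--
[0,15] -9+36=27 <28 → l++
[1,15] -6+36=30 >28 → r--

l=1, r=14, sum=20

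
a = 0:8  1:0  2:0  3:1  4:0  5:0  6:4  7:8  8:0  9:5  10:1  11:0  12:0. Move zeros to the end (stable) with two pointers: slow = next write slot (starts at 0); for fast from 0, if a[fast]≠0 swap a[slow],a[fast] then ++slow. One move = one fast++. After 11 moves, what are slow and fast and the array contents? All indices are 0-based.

slow=0 fast=0: a[fast]=8≠0 swap→a[0]=8, slow++,fast++
slow=1 fast=1: a[fast]=0, fast++
slow=1 fast=2: a[fast]=0, fast++
slow=1 fast=3: a[fast]=1≠0 swap→a[1]=1, slow++,fast++
slow=2 fast=4: a[fast]=0, fast++
slow=2 fast=5: a[fast]=0, fast++
slow=2 fast=6: a[fast]=4≠0 swap→a[2]=4, slow++,fast++
slow=3 fast=7: a[fast]=8≠0 swap→a[3]=8, slow++,fast++
slow=4 fast=8: a[fast]=0, fast++
slow=4 fast=9: a[fast]=5≠0 swap→a[4]=5, slow++,fast++
slow=5 fast=10: a[fast]=1≠0 swap→a[5]=1, slow++,fast++

slow=6, fast=11, a=[8, 1, 4, 8, 5, 1, 0, 0, 0, 0, 0, 0, 0]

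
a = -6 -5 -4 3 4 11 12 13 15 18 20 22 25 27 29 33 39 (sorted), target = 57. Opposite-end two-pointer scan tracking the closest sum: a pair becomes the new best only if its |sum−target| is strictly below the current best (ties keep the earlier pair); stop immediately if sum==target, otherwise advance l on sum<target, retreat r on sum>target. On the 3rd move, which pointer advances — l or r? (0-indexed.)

l=0 r=16: -6+39=33 d=24 *, l++
l=1 r=16: -5+39=34 d=23 *, l++
l=2 r=16: -4+39=35 d=22 *, l++

l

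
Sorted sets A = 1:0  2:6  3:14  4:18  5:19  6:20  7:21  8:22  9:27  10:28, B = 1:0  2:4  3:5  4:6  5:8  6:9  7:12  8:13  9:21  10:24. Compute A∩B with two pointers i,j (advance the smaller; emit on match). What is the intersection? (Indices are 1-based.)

i=1 j=1: 0==0 emit, i++,j++
i=2 j=2: 6>4, j++
i=2 j=3: 6>5, j++
i=2 j=4: 6==6 emit, i++,j++
i=3 j=5: 14>8, j++
i=3 j=6: 14>9, j++
i=3 j=7: 14>12, j++
i=3 j=8: 14>13, j++
i=3 j=9: 14<21, i++
i=4 j=9: 18<21, i++
i=5 j=9: 19<21, i++
i=6 j=9: 20<21, i++
i=7 j=9: 21==21 emit, i++,j++
i=8 j=10: 22<24, i++
i=9 j=10: 27>24, j++

intersection = [0, 6, 21]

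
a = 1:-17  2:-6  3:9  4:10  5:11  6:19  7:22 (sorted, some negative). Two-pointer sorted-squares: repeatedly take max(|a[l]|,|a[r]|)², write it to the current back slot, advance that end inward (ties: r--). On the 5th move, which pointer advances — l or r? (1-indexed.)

[1,7] |-17|<=|22| out[7]=484 → r--
[1,6] |-17|<=|19| out[6]=361 → r--
[1,5] |-17|>|11| out[5]=289 → l++
[2,5] |-6|<=|11| out[4]=121 → r--
[2,4] |-6|<=|10| out[3]=100 → r--

r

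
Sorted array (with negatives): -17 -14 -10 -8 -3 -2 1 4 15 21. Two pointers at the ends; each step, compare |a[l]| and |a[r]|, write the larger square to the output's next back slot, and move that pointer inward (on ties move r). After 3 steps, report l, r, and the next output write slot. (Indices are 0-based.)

l=0 r=9: |-17|<=|21| out[9]=441, r--
l=0 r=8: |-17|>|15| out[8]=289, l++
l=1 r=8: |-14|<=|15| out[7]=225, r--

l=1, r=7, next write slot=6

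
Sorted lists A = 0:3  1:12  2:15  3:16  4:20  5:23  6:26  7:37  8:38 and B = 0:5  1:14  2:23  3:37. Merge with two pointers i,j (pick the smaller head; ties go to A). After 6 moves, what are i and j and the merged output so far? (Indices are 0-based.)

i=4, j=2, merged so far=[3, 5, 12, 14, 15, 16]

i=0 j=0: A[i]=3<=B[j]=5 take 3, i++
i=1 j=0: A[i]=12>B[j]=5 take 5, j++
i=1 j=1: A[i]=12<=B[j]=14 take 12, i++
i=2 j=1: A[i]=15>B[j]=14 take 14, j++
i=2 j=2: A[i]=15<=B[j]=23 take 15, i++
i=3 j=2: A[i]=16<=B[j]=23 take 16, i++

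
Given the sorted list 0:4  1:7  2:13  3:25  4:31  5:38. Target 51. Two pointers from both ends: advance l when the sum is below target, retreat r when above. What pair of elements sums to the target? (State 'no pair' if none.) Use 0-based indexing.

(13, 38)

[0,5] 4+38=42 <51 → l++
[1,5] 7+38=45 <51 → l++
[2,5] 13+38=51 → found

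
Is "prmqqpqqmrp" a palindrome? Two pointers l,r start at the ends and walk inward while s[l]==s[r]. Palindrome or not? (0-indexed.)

palindrome

[0,10] 'p'=='p' → l++,r--
[1,9] 'r'=='r' → l++,r--
[2,8] 'm'=='m' → l++,r--
[3,7] 'q'=='q' → l++,r--
[4,6] 'q'=='q' → l++,r--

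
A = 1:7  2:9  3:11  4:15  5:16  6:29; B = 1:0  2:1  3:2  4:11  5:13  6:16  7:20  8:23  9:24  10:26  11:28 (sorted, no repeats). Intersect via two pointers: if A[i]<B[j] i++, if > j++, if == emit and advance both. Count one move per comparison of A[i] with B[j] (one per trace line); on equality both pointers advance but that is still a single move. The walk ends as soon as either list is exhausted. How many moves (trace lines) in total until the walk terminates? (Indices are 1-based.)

[i=1,j=1] 7>0 → j++
[i=1,j=2] 7>1 → j++
[i=1,j=3] 7>2 → j++
[i=1,j=4] 7<11 → i++
[i=2,j=4] 9<11 → i++
[i=3,j=4] 11==11 emit → i++,j++
[i=4,j=5] 15>13 → j++
[i=4,j=6] 15<16 → i++
[i=5,j=6] 16==16 emit → i++,j++
[i=6,j=7] 29>20 → j++
[i=6,j=8] 29>23 → j++
[i=6,j=9] 29>24 → j++
[i=6,j=10] 29>26 → j++
[i=6,j=11] 29>28 → j++

14 moves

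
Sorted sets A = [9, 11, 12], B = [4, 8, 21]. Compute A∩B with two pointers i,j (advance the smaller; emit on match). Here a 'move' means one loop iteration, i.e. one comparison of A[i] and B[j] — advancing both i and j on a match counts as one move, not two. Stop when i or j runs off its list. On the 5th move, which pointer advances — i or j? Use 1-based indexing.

i=1 j=1: 9>4, j++
i=1 j=2: 9>8, j++
i=1 j=3: 9<21, i++
i=2 j=3: 11<21, i++
i=3 j=3: 12<21, i++

i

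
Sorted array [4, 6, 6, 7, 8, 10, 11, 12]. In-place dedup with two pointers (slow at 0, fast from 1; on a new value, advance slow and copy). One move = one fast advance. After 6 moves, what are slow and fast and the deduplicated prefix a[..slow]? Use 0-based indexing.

slow=0 fast=1: a[fast]=6≠a[slow]=4 write a[1]=6, slow++,fast++
slow=1 fast=2: a[fast]=6=a[slow] dup, fast++
slow=1 fast=3: a[fast]=7≠a[slow]=6 write a[2]=7, slow++,fast++
slow=2 fast=4: a[fast]=8≠a[slow]=7 write a[3]=8, slow++,fast++
slow=3 fast=5: a[fast]=10≠a[slow]=8 write a[4]=10, slow++,fast++
slow=4 fast=6: a[fast]=11≠a[slow]=10 write a[5]=11, slow++,fast++

slow=5, fast=7, prefix=[4, 6, 7, 8, 10, 11]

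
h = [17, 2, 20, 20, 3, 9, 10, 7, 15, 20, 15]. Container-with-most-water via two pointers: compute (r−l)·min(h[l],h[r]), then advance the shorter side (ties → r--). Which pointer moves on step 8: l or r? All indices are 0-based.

[0,10] min(17,15)*10=150 best=150 * → r--
[0,9] min(17,20)*9=153 best=153 * → l++
[1,9] min(2,20)*8=16 best=153 → l++
[2,9] min(20,20)*7=140 best=153 → r--
[2,8] min(20,15)*6=90 best=153 → r--
[2,7] min(20,7)*5=35 best=153 → r--
[2,6] min(20,10)*4=40 best=153 → r--
[2,5] min(20,9)*3=27 best=153 → r--

r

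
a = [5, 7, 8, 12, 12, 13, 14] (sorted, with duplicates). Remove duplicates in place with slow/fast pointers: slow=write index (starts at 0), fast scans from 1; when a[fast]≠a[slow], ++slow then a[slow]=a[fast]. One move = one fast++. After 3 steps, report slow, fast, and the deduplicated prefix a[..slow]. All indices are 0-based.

(s=0,f=1) a[fast]=7≠a[slow]=5 write a[1]=7 → slow++,fast++
(s=1,f=2) a[fast]=8≠a[slow]=7 write a[2]=8 → slow++,fast++
(s=2,f=3) a[fast]=12≠a[slow]=8 write a[3]=12 → slow++,fast++

slow=3, fast=4, prefix=[5, 7, 8, 12]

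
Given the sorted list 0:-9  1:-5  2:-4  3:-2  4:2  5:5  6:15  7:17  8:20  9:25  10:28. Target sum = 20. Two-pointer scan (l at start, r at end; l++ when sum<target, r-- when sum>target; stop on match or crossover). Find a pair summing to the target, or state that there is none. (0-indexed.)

(-5, 25)

l=0 r=10: -9+28=19 <20, l++
l=1 r=10: -5+28=23 >20, r--
l=1 r=9: -5+25=20, found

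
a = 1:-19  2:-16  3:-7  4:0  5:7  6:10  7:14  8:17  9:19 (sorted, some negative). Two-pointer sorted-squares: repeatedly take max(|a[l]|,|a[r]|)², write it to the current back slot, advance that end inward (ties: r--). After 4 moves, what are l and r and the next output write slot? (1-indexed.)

l=3, r=7, next write slot=5

[1,9] |-19|<=|19| out[9]=361 → r--
[1,8] |-19|>|17| out[8]=361 → l++
[2,8] |-16|<=|17| out[7]=289 → r--
[2,7] |-16|>|14| out[6]=256 → l++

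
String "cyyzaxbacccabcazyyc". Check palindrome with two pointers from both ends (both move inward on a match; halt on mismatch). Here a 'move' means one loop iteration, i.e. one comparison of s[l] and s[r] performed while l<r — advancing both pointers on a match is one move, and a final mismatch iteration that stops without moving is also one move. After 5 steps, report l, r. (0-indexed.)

l=5, r=13

l=0 r=18: 'c'=='c', l++,r--
l=1 r=17: 'y'=='y', l++,r--
l=2 r=16: 'y'=='y', l++,r--
l=3 r=15: 'z'=='z', l++,r--
l=4 r=14: 'a'=='a', l++,r--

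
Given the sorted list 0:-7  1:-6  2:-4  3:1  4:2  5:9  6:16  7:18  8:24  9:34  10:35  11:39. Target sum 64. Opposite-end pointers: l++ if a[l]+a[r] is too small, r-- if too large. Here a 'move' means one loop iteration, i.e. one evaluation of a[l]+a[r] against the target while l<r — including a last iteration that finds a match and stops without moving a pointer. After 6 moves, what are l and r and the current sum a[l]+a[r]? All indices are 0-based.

l=6, r=11, sum=55

[0,11] -7+39=32 <64 → l++
[1,11] -6+39=33 <64 → l++
[2,11] -4+39=35 <64 → l++
[3,11] 1+39=40 <64 → l++
[4,11] 2+39=41 <64 → l++
[5,11] 9+39=48 <64 → l++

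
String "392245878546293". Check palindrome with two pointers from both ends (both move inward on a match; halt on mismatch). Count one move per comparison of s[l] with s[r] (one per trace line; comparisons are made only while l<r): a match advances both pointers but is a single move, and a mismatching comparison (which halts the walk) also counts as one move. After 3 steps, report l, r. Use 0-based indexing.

l=3, r=11

l=0 r=14: '3'=='3', l++,r--
l=1 r=13: '9'=='9', l++,r--
l=2 r=12: '2'=='2', l++,r--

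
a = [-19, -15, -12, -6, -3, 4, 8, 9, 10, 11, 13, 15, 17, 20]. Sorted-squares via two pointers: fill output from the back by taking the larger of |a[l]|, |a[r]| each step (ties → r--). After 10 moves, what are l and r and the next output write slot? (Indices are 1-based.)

l=4, r=7, next write slot=4

l=1 r=14: |-19|<=|20| out[14]=400, r--
l=1 r=13: |-19|>|17| out[13]=361, l++
l=2 r=13: |-15|<=|17| out[12]=289, r--
l=2 r=12: |-15|<=|15| out[11]=225, r--
l=2 r=11: |-15|>|13| out[10]=225, l++
l=3 r=11: |-12|<=|13| out[9]=169, r--
l=3 r=10: |-12|>|11| out[8]=144, l++
l=4 r=10: |-6|<=|11| out[7]=121, r--
l=4 r=9: |-6|<=|10| out[6]=100, r--
l=4 r=8: |-6|<=|9| out[5]=81, r--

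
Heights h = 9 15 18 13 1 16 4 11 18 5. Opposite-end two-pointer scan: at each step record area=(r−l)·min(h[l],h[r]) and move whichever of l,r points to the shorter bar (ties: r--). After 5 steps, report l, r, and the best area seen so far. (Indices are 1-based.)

[1,10] min(9,5)*9=45 best=45 * → r--
[1,9] min(9,18)*8=72 best=72 * → l++
[2,9] min(15,18)*7=105 best=105 * → l++
[3,9] min(18,18)*6=108 best=108 * → r--
[3,8] min(18,11)*5=55 best=108 → r--

l=3, r=7, best area=108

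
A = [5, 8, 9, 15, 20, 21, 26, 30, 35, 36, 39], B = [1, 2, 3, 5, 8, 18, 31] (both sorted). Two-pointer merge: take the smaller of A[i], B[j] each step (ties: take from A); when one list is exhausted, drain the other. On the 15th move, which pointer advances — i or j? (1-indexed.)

i=1 j=1: A[i]=5>B[j]=1 take 1, j++
i=1 j=2: A[i]=5>B[j]=2 take 2, j++
i=1 j=3: A[i]=5>B[j]=3 take 3, j++
i=1 j=4: A[i]=5<=B[j]=5 take 5, i++
i=2 j=4: A[i]=8>B[j]=5 take 5, j++
i=2 j=5: A[i]=8<=B[j]=8 take 8, i++
i=3 j=5: A[i]=9>B[j]=8 take 8, j++
i=3 j=6: A[i]=9<=B[j]=18 take 9, i++
i=4 j=6: A[i]=15<=B[j]=18 take 15, i++
i=5 j=6: A[i]=20>B[j]=18 take 18, j++
i=5 j=7: A[i]=20<=B[j]=31 take 20, i++
i=6 j=7: A[i]=21<=B[j]=31 take 21, i++
i=7 j=7: A[i]=26<=B[j]=31 take 26, i++
i=8 j=7: A[i]=30<=B[j]=31 take 30, i++
i=9 j=7: A[i]=35>B[j]=31 take 31, j++

j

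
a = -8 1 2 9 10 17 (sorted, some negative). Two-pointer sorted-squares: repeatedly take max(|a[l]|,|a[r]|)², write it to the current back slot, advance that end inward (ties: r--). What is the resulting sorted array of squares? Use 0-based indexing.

[0,5] |-8|<=|17| out[5]=289 → r--
[0,4] |-8|<=|10| out[4]=100 → r--
[0,3] |-8|<=|9| out[3]=81 → r--
[0,2] |-8|>|2| out[2]=64 → l++
[1,2] |1|<=|2| out[1]=4 → r--
[1,1] |1|<=|1| out[0]=1 → r--

[1, 4, 64, 81, 100, 289]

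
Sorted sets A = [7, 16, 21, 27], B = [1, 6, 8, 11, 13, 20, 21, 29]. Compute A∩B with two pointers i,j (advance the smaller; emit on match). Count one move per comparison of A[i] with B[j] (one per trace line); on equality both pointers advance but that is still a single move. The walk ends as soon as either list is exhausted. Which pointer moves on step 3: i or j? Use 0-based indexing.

[i=0,j=0] 7>1 → j++
[i=0,j=1] 7>6 → j++
[i=0,j=2] 7<8 → i++

i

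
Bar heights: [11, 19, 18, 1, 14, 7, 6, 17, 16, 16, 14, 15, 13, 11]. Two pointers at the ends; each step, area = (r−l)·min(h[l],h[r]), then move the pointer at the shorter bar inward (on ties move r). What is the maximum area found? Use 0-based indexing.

l=0 r=13: min(11,11)*13=143 best=143 *, r--
l=0 r=12: min(11,13)*12=132 best=143, l++
l=1 r=12: min(19,13)*11=143 best=143, r--
l=1 r=11: min(19,15)*10=150 best=150 *, r--
l=1 r=10: min(19,14)*9=126 best=150, r--
l=1 r=9: min(19,16)*8=128 best=150, r--
l=1 r=8: min(19,16)*7=112 best=150, r--
l=1 r=7: min(19,17)*6=102 best=150, r--
l=1 r=6: min(19,6)*5=30 best=150, r--
l=1 r=5: min(19,7)*4=28 best=150, r--
l=1 r=4: min(19,14)*3=42 best=150, r--
l=1 r=3: min(19,1)*2=2 best=150, r--
l=1 r=2: min(19,18)*1=18 best=150, r--

max area = 150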